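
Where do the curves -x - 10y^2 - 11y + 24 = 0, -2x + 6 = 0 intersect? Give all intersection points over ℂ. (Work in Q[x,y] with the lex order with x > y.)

Compute a lex Gröbner basis by Buchberger's algorithm.
f_1 = -x - 10y^2 - 11y + 24, LT = x.
f_2 = -2x + 6, LT = x.

S(f_1,f_2): lcm = x. S = 10y^2 + 11y - 21.
  leading term y^2: no divisor's leading term divides it; move 10y^2 to the remainder.
  leading term y: no divisor's leading term divides it; move 11y to the remainder.
  leading term 1: no divisor's leading term divides it; move -21 to the remainder.
  remainder 10y^2 + 11y - 21 ≠ 0; add h_3 = 10y^2 + 11y - 21 to the basis.

The other S-polynomials (S(f_1,h_3), S(f_2,h_3)) all reduce to 0 modulo the current basis, so we have a Gröbner basis.
Inter-reduce: drop elements whose leading term is divisible by another's, tail-reduce, and make monic.
Reduced Gröbner basis: {x - 3, y^2 + 11/10y - 21/10}.

Since the basis is lex-ordered, y^2 + 11/10y - 21/10 is univariate in y. Its roots are {-21/10, 1}. Back-substituting each root into the other basis elements fixes the other coordinates.
  y = -21/10: the earlier basis element becomes x - 3 = 0, giving x = 3 — point (3, -21/10).
  y = 1: the earlier basis element becomes x - 3 = 0, giving x = 3 — point (3, 1).
Each listed point satisfies every original equation (direct substitution).

{(3, -21/10), (3, 1)}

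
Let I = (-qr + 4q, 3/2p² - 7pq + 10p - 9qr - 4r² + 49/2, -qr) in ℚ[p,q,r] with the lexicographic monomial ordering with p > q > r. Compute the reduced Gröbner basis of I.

f_1 = -qr + 4q, LT = qr.
f_2 = 3/2p² - 7pq + 10p - 9qr - 4r² + 49/2, LT = p².
f_3 = -qr, LT = qr.

S(f_1,f_3): lcm = qr. S = -4q.
  leading term q: no divisor's leading term divides it; move -4q to the remainder.
  remainder -4q ≠ 0; add g_4 = -4q to the basis.

The other S-polynomials (S(f_1,f_2), S(f_2,f_3), S(f_1,g_4), S(f_2,g_4), S(f_3,g_4)) all reduce to 0 modulo the current basis, so we have a Gröbner basis.
Inter-reduce: drop elements whose leading term is divisible by another's, tail-reduce, and make monic.

G = {p² + 20/3p - 8/3r² + 49/3, q}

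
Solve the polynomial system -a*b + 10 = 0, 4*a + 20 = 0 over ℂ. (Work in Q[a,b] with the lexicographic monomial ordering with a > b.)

Compute a lex Gröbner basis by Buchberger's algorithm.
f_1 = -a*b + 10, LT = a*b.
f_2 = 4*a + 20, LT = a.

S(f_1,f_2): lcm = a*b. S = -5*b - 10.
  leading term b: no divisor's leading term divides it; move -5*b to the remainder.
  leading term 1: no divisor's leading term divides it; move -10 to the remainder.
  remainder -5*b - 10 ≠ 0; add h_3 = -5*b - 10 to the basis.

S(f_1,h_3): lcm = a*b. S = -2*a - 10.
  leading term a: subtract (-1/2)·f_2 from -2*a - 10 → 0
  remainder 0.

S(f_2,h_3): leading monomials are coprime, so the S-polynomial reduces to 0 (Buchberger's first criterion).
Every S-polynomial of the final basis reduces to 0, so we have a Gröbner basis.
Inter-reduce: drop elements whose leading term is divisible by another's, tail-reduce, and make monic.
Reduced Gröbner basis: {a + 5, b + 2}.

A lex Gröbner basis eliminates variables successively. Here b + 2 depends only on b, with roots {-2}; lifting each root through the earlier basis elements recovers the full solutions.
  b = -2: the earlier basis element becomes a + 5 = 0, giving a = -5 — point (-5, -2).
Substituting each solution back into the original system confirms all equations vanish.
Zero-dimensionality of the ideal guarantees finitely many solutions over ℂ.

{(-5, -2)}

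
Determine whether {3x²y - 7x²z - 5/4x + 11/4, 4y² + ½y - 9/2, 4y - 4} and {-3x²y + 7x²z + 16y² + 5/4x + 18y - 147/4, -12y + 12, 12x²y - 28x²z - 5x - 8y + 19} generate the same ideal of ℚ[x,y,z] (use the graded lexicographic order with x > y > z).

Yes, the ideals are equal.

Two ideals are equal iff their reduced Gröbner bases coincide (the reduced basis is unique for a fixed ordering).
Buchberger on the first generating set:
f_1 = 3x²y - 7x²z - 5/4x + 11/4, LT = x²y.
f_2 = 4y² + ½y - 9/2, LT = y².
f_3 = 4y - 4, LT = y.

S(f_1,f_2): lcm = x²y². S = -7/3x²yz - ⅛x²y + 9/8x² - 5/12xy + 11/12y.
  leading term x²yz: subtract (-7/9z)·f_1 from -7/3x²yz - ⅛x²y + 9/8x² - 5/12xy + 11/12y → -49/9x²z² - ⅛x²y + 9/8x² - 5/12xy - 35/36xz + 11/12y + 77/36z
  leading term x²z²: no divisor's leading term divides it; move -49/9x²z² to the remainder.
  leading term x²y: subtract (-1/24)·f_1 from -⅛x²y + 9/8x² - 5/12xy - 35/36xz + 11/12y + 77/36z → -7/24x²z + 9/8x² - 5/12xy - 35/36xz - 5/96x + 11/12y + 77/36z + 11/96
  leading term x²z: no divisor's leading term divides it; move -7/24x²z to the remainder.
  leading term x²: no divisor's leading term divides it; move 9/8x² to the remainder.
  leading term xy: subtract (-5/48x)·f_3 from -5/12xy - 35/36xz - 5/96x + 11/12y + 77/36z + 11/96 → -35/36xz - 15/32x + 11/12y + 77/36z + 11/96
  leading term xz: no divisor's leading term divides it; move -35/36xz to the remainder.
  leading term x: no divisor's leading term divides it; move -15/32x to the remainder.
  leading term y: subtract (11/48)·f_3 from 11/12y + 77/36z + 11/96 → 77/36z + 33/32
  leading term z: no divisor's leading term divides it; move 77/36z to the remainder.
  leading term 1: no divisor's leading term divides it; move 33/32 to the remainder.
  remainder -49/9x²z² - 7/24x²z + 9/8x² - 35/36xz - 15/32x + 77/36z + 33/32 ≠ 0; add g_4 = -49/9x²z² - 7/24x²z + 9/8x² - 35/36xz - 15/32x + 77/36z + 33/32 to the basis.

S(f_1,f_3): lcm = x²y. S = -7/3x²z + x² - 5/12x + 11/12.
  leading term x²z: no divisor's leading term divides it; move -7/3x²z to the remainder.
  leading term x²: no divisor's leading term divides it; move x² to the remainder.
  leading term x: no divisor's leading term divides it; move -5/12x to the remainder.
  leading term 1: no divisor's leading term divides it; move 11/12 to the remainder.
  remainder -7/3x²z + x² - 5/12x + 11/12 ≠ 0; add g_5 = -7/3x²z + x² - 5/12x + 11/12 to the basis.

The other S-polynomials (S(f_2,f_3), S(f_1,g_4), S(f_2,g_4), S(f_3,g_4), S(f_1,g_5), S(f_2,g_5), S(f_3,g_5), S(g_4,g_5)) all reduce to 0 modulo the current basis, so we have a Gröbner basis.
Inter-reduce: drop elements whose leading term is divisible by another's, tail-reduce, and make monic.
Reduced Gröbner basis: {x²z - 3/7x² + 5/28x - 11/28, y - 1}.

Buchberger on the second generating set:
h_1 = -3x²y + 7x²z + 16y² + 5/4x + 18y - 147/4, LT = x²y.
h_2 = -12y + 12, LT = y.
h_3 = 12x²y - 28x²z - 5x - 8y + 19, LT = x²y.

S(h_1,h_2): lcm = x²y. S = -7/3x²z + x² - 16/3y² - 5/12x - 6y + 49/4.
  leading term x²z: no divisor's leading term divides it; move -7/3x²z to the remainder.
  leading term x²: no divisor's leading term divides it; move x² to the remainder.
  leading term y²: subtract (4/9y)·h_2 from -16/3y² - 5/12x - 6y + 49/4 → -5/12x - 34/3y + 49/4
  leading term x: no divisor's leading term divides it; move -5/12x to the remainder.
  leading term y: subtract (17/18)·h_2 from -34/3y + 49/4 → 11/12
  leading term 1: no divisor's leading term divides it; move 11/12 to the remainder.
  remainder -7/3x²z + x² - 5/12x + 11/12 ≠ 0; add k_4 = -7/3x²z + x² - 5/12x + 11/12 to the basis.

The other S-polynomials (S(h_1,h_3), S(h_2,h_3), S(h_1,k_4), S(h_2,k_4), S(h_3,k_4)) all reduce to 0 modulo the current basis, so we have a Gröbner basis.
Inter-reduce: drop elements whose leading term is divisible by another's, tail-reduce, and make monic.
Reduced Gröbner basis: {x²z - 3/7x² + 5/28x - 11/28, y - 1}.

The two bases agree; hence the ideals are identical.
The same test decides containment: I ⊆ J iff every generator of I reduces to 0 modulo a Gröbner basis of J.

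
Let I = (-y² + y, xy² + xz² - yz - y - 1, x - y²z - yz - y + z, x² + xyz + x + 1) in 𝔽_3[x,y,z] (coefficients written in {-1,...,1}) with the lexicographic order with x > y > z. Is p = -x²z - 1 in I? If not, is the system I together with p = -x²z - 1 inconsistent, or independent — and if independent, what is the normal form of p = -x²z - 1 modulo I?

-x²z - 1 lies in I (it reduces to 0).

First compute the reduced Gröbner basis of I by Buchberger's algorithm.
f_1 = -y² + y, LT = y².
f_2 = xy² + xz² - yz - y - 1, LT = xy².
f_3 = x - y²z - yz - y + z, LT = x.
f_4 = x² + xyz + x + 1, LT = x².

S(f_1,f_2): lcm = xy². S = -xy - xz² + yz + y + 1.
  reduce S modulo (f_1, f_2, f_3, f_4):
  remainder yz³ - yz² + z³ + 1 ≠ 0; add h_5 = yz³ - yz² + z³ + 1 to the basis.

S(f_2,f_4): lcm = x²y². S = x²z² - xy³z - xy² - xyz - xy - x - y².
  reduce S modulo (f_1, f_2, f_3, f_4, h_5):
  remainder yz² - y + z⁴ + z³ + z + 1 ≠ 0; add h_6 = yz² - y + z⁴ + z³ + z + 1 to the basis.

S(f_3,f_4): lcm = x². S = -xy²z + xyz - xy + xz - x - 1.
  reduce S modulo (f_1, f_2, f_3, f_4, h_5, h_6):
  remainder yz + z⁴ + z³ - z² - z ≠ 0; add h_7 = yz + z⁴ + z³ - z² - z to the basis.

S(f_1,h_5): lcm = y²z³. S = y²z² + yz³ - y.
  reduce S modulo (f_1, f_2, f_3, f_4, h_5, h_6, h_7):
  remainder y + z⁴ + z ≠ 0; add h_8 = y + z⁴ + z to the basis.

S(f_2,h_5): lcm = xy²z³. S = xy²z² - xyz³ - xy + xz⁵ - yz⁴ - yz³ - z³.
  reduce S modulo (f_1, f_2, f_3, f_4, h_5, h_6, h_7, h_8):
  remainder -z⁴ - z² - 1 ≠ 0; add h_9 = -z⁴ - z² - 1 to the basis.

S(h_5,h_6): lcm = yz³. S = -yz² + yz - z⁵ - z⁴ + z³ - z² - z + 1.
  reduce S modulo (f_1, f_2, f_3, f_4, h_5, h_6, h_7, h_8, h_9):
  remainder -z³ - 1 ≠ 0; add h_10 = -z³ - 1 to the basis.

S(h_5,h_8): lcm = yz³. S = -yz² - z⁷ - z⁴ + z³ + 1.
  reduce S modulo (f_1, f_2, f_3, f_4, h_5, h_6, h_7, h_8, h_9, h_10):
  remainder -z² + z - 1 ≠ 0; add h_11 = -z² + z - 1 to the basis.

The other S-polynomials (S(f_1,f_3), S(f_1,f_4), S(f_2,f_3), S(f_3,h_5), S(f_4,h_5), S(f_1,h_6), S(f_2,h_6), S(f_3,h_6), S(f_4,h_6), S(f_1,h_7), S(f_2,h_7), S(f_3,h_7), S(f_4,h_7), S(h_5,h_7), S(h_6,h_7), S(f_1,h_8), S(f_2,h_8), S(f_3,h_8), S(f_4,h_8), S(h_6,h_8), S(h_7,h_8), S(f_1,h_9), S(f_2,h_9), S(f_3,h_9), S(f_4,h_9), S(h_5,h_9), S(h_6,h_9), S(h_7,h_9), S(h_8,h_9), S(f_1,h_10), S(f_2,h_10), S(f_3,h_10), S(f_4,h_10), S(h_5,h_10), S(h_6,h_10), S(h_7,h_10), S(h_8,h_10), S(h_9,h_10), S(f_1,h_11), S(f_2,h_11), S(f_3,h_11), S(f_4,h_11), S(h_5,h_11), S(h_6,h_11), S(h_7,h_11), S(h_8,h_11), S(h_9,h_11), S(h_10,h_11)) all reduce to 0 modulo the current basis, so we have a Gröbner basis.
Inter-reduce: drop elements whose leading term is divisible by another's, tail-reduce, and make monic.
Reduced Gröbner basis: {x + z, y, z² - z + 1}.
Label its elements g_1 = x + z, g_2 = y, g_3 = z² - z + 1.

Reduce p = -x²z - 1 modulo G:
  leading term x²z: subtract (-xz)·g_1 from -x²z - 1 → xz² - 1
  leading term xz²: subtract (z²)·g_1 from xz² - 1 → -z³ - 1
  leading term z³: subtract (-z)·g_3 from -z³ - 1 → -z² + z - 1
  leading term z²: subtract (-1)·g_3 from -z² + z - 1 → 0
  normal form = 0.
Since the normal form is 0, p ∈ I.

The remainder on division by a Gröbner basis is unique — it is the normal form.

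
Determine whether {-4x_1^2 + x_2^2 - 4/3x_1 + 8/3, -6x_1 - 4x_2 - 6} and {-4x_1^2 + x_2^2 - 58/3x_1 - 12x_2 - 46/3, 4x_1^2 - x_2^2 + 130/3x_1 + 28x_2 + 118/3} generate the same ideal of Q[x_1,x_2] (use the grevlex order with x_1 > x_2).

Yes, the ideals are equal.

Equality of ideals is decidable: compute both reduced Gröbner bases (unique for the ordering) and check whether they agree.
Buchberger on the first generating set:
f_1 = -4x_1^2 + x_2^2 - 4/3x_1 + 8/3, LT = x_1^2.
f_2 = -6x_1 - 4x_2 - 6, LT = x_1.

S(f_1,f_2): lcm = x_1^2. S = -2/3x_1x_2 - 1/4x_2^2 - 2/3x_1 - 2/3.
  leading term x_1x_2: subtract (1/9x_2)·f_2 from -2/3x_1x_2 - 1/4x_2^2 - 2/3x_1 - 2/3 → 7/36x_2^2 - 2/3x_1 + 2/3x_2 - 2/3
  leading term x_2^2: no divisor's leading term divides it; move 7/36x_2^2 to the remainder.
  leading term x_1: subtract (1/9)·f_2 from -2/3x_1 + 2/3x_2 - 2/3 → 10/9x_2
  leading term x_2: no divisor's leading term divides it; move 10/9x_2 to the remainder.
  remainder 7/36x_2^2 + 10/9x_2 ≠ 0; add g_3 = 7/36x_2^2 + 10/9x_2 to the basis.

The other S-polynomials (S(f_1,g_3), S(f_2,g_3)) all reduce to 0 modulo the current basis, so we have a Gröbner basis.
Inter-reduce: drop elements whose leading term is divisible by another's, tail-reduce, and make monic.
Reduced Gröbner basis: {x_2^2 + 40/7x_2, x_1 + 2/3x_2 + 1}.

Buchberger on the second generating set:
h_1 = -4x_1^2 + x_2^2 - 58/3x_1 - 12x_2 - 46/3, LT = x_1^2.
h_2 = 4x_1^2 - x_2^2 + 130/3x_1 + 28x_2 + 118/3, LT = x_1^2.

S(h_1,h_2): lcm = x_1^2. S = -6x_1 - 4x_2 - 6.
  leading term x_1: no divisor's leading term divides it; move -6x_1 to the remainder.
  leading term x_2: no divisor's leading term divides it; move -4x_2 to the remainder.
  leading term 1: no divisor's leading term divides it; move -6 to the remainder.
  remainder -6x_1 - 4x_2 - 6 ≠ 0; add k_3 = -6x_1 - 4x_2 - 6 to the basis.

S(h_1,k_3): lcm = x_1^2. S = -2/3x_1x_2 - 1/4x_2^2 + 23/6x_1 + 3x_2 + 23/6.
  leading term x_1x_2: subtract (1/9x_2)·k_3 from -2/3x_1x_2 - 1/4x_2^2 + 23/6x_1 + 3x_2 + 23/6 → 7/36x_2^2 + 23/6x_1 + 11/3x_2 + 23/6
  leading term x_2^2: no divisor's leading term divides it; move 7/36x_2^2 to the remainder.
  leading term x_1: subtract (-23/36)·k_3 from 23/6x_1 + 11/3x_2 + 23/6 → 10/9x_2
  leading term x_2: no divisor's leading term divides it; move 10/9x_2 to the remainder.
  remainder 7/36x_2^2 + 10/9x_2 ≠ 0; add k_4 = 7/36x_2^2 + 10/9x_2 to the basis.

The other S-polynomials (S(h_2,k_3), S(h_1,k_4), S(h_2,k_4), S(k_3,k_4)) all reduce to 0 modulo the current basis, so we have a Gröbner basis.
Inter-reduce: drop elements whose leading term is divisible by another's, tail-reduce, and make monic.
Reduced Gröbner basis: {x_2^2 + 40/7x_2, x_1 + 2/3x_2 + 1}.

The two bases agree; hence the ideals are identical.
The same test decides containment: I ⊆ J iff every generator of I reduces to 0 modulo a Gröbner basis of J.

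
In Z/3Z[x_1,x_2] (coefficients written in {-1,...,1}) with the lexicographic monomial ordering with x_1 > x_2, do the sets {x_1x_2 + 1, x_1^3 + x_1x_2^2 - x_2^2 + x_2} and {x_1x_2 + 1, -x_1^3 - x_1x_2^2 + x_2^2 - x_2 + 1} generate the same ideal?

Equality of ideals is decidable: compute both reduced Gröbner bases (unique for the ordering) and check whether they agree.
Buchberger on the first generating set:
f_1 = x_1x_2 + 1, LT = x_1x_2.
f_2 = x_1^3 + x_1x_2^2 - x_2^2 + x_2, LT = x_1^3.

S(f_1,f_2): lcm = x_1^3x_2. S = x_1^2 - x_1x_2^3 + x_2^3 - x_2^2.
  reduce S modulo (f_1, f_2):
  remainder x_1^2 + x_2^3 ≠ 0; add g_3 = x_1^2 + x_2^3 to the basis.

S(f_1,g_3): lcm = x_1^2x_2. S = x_1 - x_2^4.
  reduce S modulo (f_1, f_2, g_3):
  remainder x_1 - x_2^4 ≠ 0; add g_4 = x_1 - x_2^4 to the basis.

S(f_1,g_4): lcm = x_1x_2. S = x_2^5 + 1.
  reduce S modulo (f_1, f_2, g_3, g_4):
  remainder x_2^5 + 1 ≠ 0; add g_5 = x_2^5 + 1 to the basis.

The other S-polynomials (S(f_2,g_3), S(f_2,g_4), S(g_3,g_4), S(f_1,g_5), S(f_2,g_5), S(g_3,g_5), S(g_4,g_5)) all reduce to 0 modulo the current basis, so we have a Gröbner basis.
Inter-reduce: drop elements whose leading term is divisible by another's, tail-reduce, and make monic.
Reduced Gröbner basis: {x_1 - x_2^4, x_2^5 + 1}.

Buchberger on the second generating set:
h_1 = x_1x_2 + 1, LT = x_1x_2.
h_2 = -x_1^3 - x_1x_2^2 + x_2^2 - x_2 + 1, LT = x_1^3.

S(h_1,h_2): lcm = x_1^3x_2. S = x_1^2 - x_1x_2^3 + x_2^3 - x_2^2 + x_2.
  reduce S modulo (h_1, h_2):
  remainder x_1^2 + x_2^3 + x_2 ≠ 0; add k_3 = x_1^2 + x_2^3 + x_2 to the basis.

S(h_1,k_3): lcm = x_1^2x_2. S = x_1 - x_2^4 - x_2^2.
  reduce S modulo (h_1, h_2, k_3):
  remainder x_1 - x_2^4 - x_2^2 ≠ 0; add k_4 = x_1 - x_2^4 - x_2^2 to the basis.

S(h_1,k_4): lcm = x_1x_2. S = x_2^5 + x_2^3 + 1.
  reduce S modulo (h_1, h_2, k_3, k_4):
  remainder x_2^5 + x_2^3 + 1 ≠ 0; add k_5 = x_2^5 + x_2^3 + 1 to the basis.

The other S-polynomials (S(h_2,k_3), S(h_2,k_4), S(k_3,k_4), S(h_1,k_5), S(h_2,k_5), S(k_3,k_5), S(k_4,k_5)) all reduce to 0 modulo the current basis, so we have a Gröbner basis.
Inter-reduce: drop elements whose leading term is divisible by another's, tail-reduce, and make monic.
Reduced Gröbner basis: {x_1 - x_2^4 - x_2^2, x_2^5 + x_2^3 + 1}.

The bases are distinct; the ideals are different.

No, the ideals differ.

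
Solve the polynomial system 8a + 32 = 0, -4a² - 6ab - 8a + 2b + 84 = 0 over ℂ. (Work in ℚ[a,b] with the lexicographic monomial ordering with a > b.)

{(-4, -2)}

Compute a lex Gröbner basis by Buchberger's algorithm.
f_1 = 8a + 32, LT = a.
f_2 = -4a² - 6ab - 8a + 2b + 84, LT = a².

S(f_1,f_2): lcm = a². S = -3/2ab + 2a + ½b + 21.
  leading term ab: subtract (-3/16b)·f_1 from -3/2ab + 2a + ½b + 21 → 2a + 13/2b + 21
  leading term a: subtract (¼)·f_1 from 2a + 13/2b + 21 → 13/2b + 13
  leading term b: no divisor's leading term divides it; move 13/2b to the remainder.
  leading term 1: no divisor's leading term divides it; move 13 to the remainder.
  remainder 13/2b + 13 ≠ 0; add h_3 = 13/2b + 13 to the basis.

The other S-polynomials (S(f_1,h_3), S(f_2,h_3)) all reduce to 0 modulo the current basis, so we have a Gröbner basis.
Inter-reduce: drop elements whose leading term is divisible by another's, tail-reduce, and make monic.
Reduced Gröbner basis: {a + 4, b + 2}.

Elimination: the polynomial b + 2 lies in the elimination ideal for b, so b ∈ {-2}. For each such b, the remaining basis elements (now univariate) give the rest of the solution.
  b = -2: the earlier basis element becomes a + 4 = 0, giving a = -4 — point (-4, -2).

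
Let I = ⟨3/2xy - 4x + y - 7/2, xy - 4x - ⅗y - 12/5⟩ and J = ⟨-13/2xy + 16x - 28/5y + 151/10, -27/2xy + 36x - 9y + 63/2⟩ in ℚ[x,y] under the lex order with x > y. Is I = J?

Since reduced Gröbner bases are canonical representatives of ideals under a given ordering, it suffices to compute and compare them.
Buchberger on the first generating set:
f_1 = 3/2xy - 4x + y - 7/2, LT = xy.
f_2 = xy - 4x - ⅗y - 12/5, LT = xy.

S(f_1,f_2): lcm = xy. S = 4/3x + 19/15y + 1/15.
  leading term x: no divisor's leading term divides it; move 4/3x to the remainder.
  leading term y: no divisor's leading term divides it; move 19/15y to the remainder.
  leading term 1: no divisor's leading term divides it; move 1/15 to the remainder.
  remainder 4/3x + 19/15y + 1/15 ≠ 0; add g_3 = 4/3x + 19/15y + 1/15 to the basis.

S(f_1,g_3): lcm = xy. S = -8/3x - 19/20y² + 37/60y - 7/3.
  leading term x: subtract (-2)·g_3 from -8/3x - 19/20y² + 37/60y - 7/3 → -19/20y² + 63/20y - 11/5
  leading term y²: no divisor's leading term divides it; move -19/20y² to the remainder.
  leading term y: no divisor's leading term divides it; move 63/20y to the remainder.
  leading term 1: no divisor's leading term divides it; move -11/5 to the remainder.
  remainder -19/20y² + 63/20y - 11/5 ≠ 0; add g_4 = -19/20y² + 63/20y - 11/5 to the basis.

The other S-polynomials (S(f_2,g_3), S(f_1,g_4), S(f_2,g_4), S(g_3,g_4)) all reduce to 0 modulo the current basis, so we have a Gröbner basis.
Inter-reduce: drop elements whose leading term is divisible by another's, tail-reduce, and make monic.
Reduced Gröbner basis: {x + 19/20y + 1/20, y² - 63/19y + 44/19}.

Buchberger on the second generating set:
h_1 = -13/2xy + 16x - 28/5y + 151/10, LT = xy.
h_2 = -27/2xy + 36x - 9y + 63/2, LT = xy.

S(h_1,h_2): lcm = xy. S = 8/39x + 38/195y + 2/195.
  leading term x: no divisor's leading term divides it; move 8/39x to the remainder.
  leading term y: no divisor's leading term divides it; move 38/195y to the remainder.
  leading term 1: no divisor's leading term divides it; move 2/195 to the remainder.
  remainder 8/39x + 38/195y + 2/195 ≠ 0; add k_3 = 8/39x + 38/195y + 2/195 to the basis.

S(h_1,k_3): lcm = xy. S = -32/13x - 19/20y² + 211/260y - 151/65.
  leading term x: subtract (-12)·k_3 from -32/13x - 19/20y² + 211/260y - 151/65 → -19/20y² + 63/20y - 11/5
  leading term y²: no divisor's leading term divides it; move -19/20y² to the remainder.
  leading term y: no divisor's leading term divides it; move 63/20y to the remainder.
  leading term 1: no divisor's leading term divides it; move -11/5 to the remainder.
  remainder -19/20y² + 63/20y - 11/5 ≠ 0; add k_4 = -19/20y² + 63/20y - 11/5 to the basis.

The other S-polynomials (S(h_2,k_3), S(h_1,k_4), S(h_2,k_4), S(k_3,k_4)) all reduce to 0 modulo the current basis, so we have a Gröbner basis.
Inter-reduce: drop elements whose leading term is divisible by another's, tail-reduce, and make monic.
Reduced Gröbner basis: {x + 19/20y + 1/20, y² - 63/19y + 44/19}.

These coincide, so the ideals are equal.

Yes, the ideals are equal.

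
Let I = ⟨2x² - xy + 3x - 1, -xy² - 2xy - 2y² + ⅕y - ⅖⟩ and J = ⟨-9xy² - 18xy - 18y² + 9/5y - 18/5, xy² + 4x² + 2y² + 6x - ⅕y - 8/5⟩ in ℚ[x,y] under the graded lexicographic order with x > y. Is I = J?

Since reduced Gröbner bases are canonical representatives of ideals under a given ordering, it suffices to compute and compare them.
Buchberger on the first generating set:
f_1 = 2x² - xy + 3x - 1, LT = x².
f_2 = -xy² - 2xy - 2y² + ⅕y - ⅖, LT = xy².

S(f_1,f_2): lcm = x²y². S = -½xy³ - 2x²y - ½xy² + ⅕xy - ½y² - ⅖x.
  leading term xy³: subtract (½y)·f_2 from -½xy³ - 2x²y - ½xy² + ⅕xy - ½y² - ⅖x → -2x²y + ½xy² + y³ + ⅕xy - ⅗y² - ⅖x + ⅕y
  leading term x²y: subtract (-y)·f_1 from -2x²y + ½xy² + y³ + ⅕xy - ⅗y² - ⅖x + ⅕y → -½xy² + y³ + 16/5xy - ⅗y² - ⅖x - ⅘y
  leading term xy²: subtract (½)·f_2 from -½xy² + y³ + 16/5xy - ⅗y² - ⅖x - ⅘y → y³ + 21/5xy + ⅖y² - ⅖x - 9/10y + ⅕
  leading term y³: no divisor's leading term divides it; move y³ to the remainder.
  leading term xy: no divisor's leading term divides it; move 21/5xy to the remainder.
  leading term y²: no divisor's leading term divides it; move ⅖y² to the remainder.
  leading term x: no divisor's leading term divides it; move -⅖x to the remainder.
  leading term y: no divisor's leading term divides it; move -9/10y to the remainder.
  leading term 1: no divisor's leading term divides it; move ⅕ to the remainder.
  remainder y³ + 21/5xy + ⅖y² - ⅖x - 9/10y + ⅕ ≠ 0; add g_3 = y³ + 21/5xy + ⅖y² - ⅖x - 9/10y + ⅕ to the basis.

The other S-polynomials (S(f_1,g_3), S(f_2,g_3)) all reduce to 0 modulo the current basis, so we have a Gröbner basis.
Inter-reduce: drop elements whose leading term is divisible by another's, tail-reduce, and make monic.
Reduced Gröbner basis: {xy² + 2xy + 2y² - ⅕y + ⅖, y³ + 21/5xy + ⅖y² - ⅖x - 9/10y + ⅕, x² - ½xy + 3/2x - ½}.

Buchberger on the second generating set:
h_1 = -9xy² - 18xy - 18y² + 9/5y - 18/5, LT = xy².
h_2 = xy² + 4x² + 2y² + 6x - ⅕y - 8/5, LT = xy².

S(h_1,h_2): lcm = xy². S = -4x² + 2xy - 6x + 2.
  leading term x²: no divisor's leading term divides it; move -4x² to the remainder.
  leading term xy: no divisor's leading term divides it; move 2xy to the remainder.
  leading term x: no divisor's leading term divides it; move -6x to the remainder.
  leading term 1: no divisor's leading term divides it; move 2 to the remainder.
  remainder -4x² + 2xy - 6x + 2 ≠ 0; add k_3 = -4x² + 2xy - 6x + 2 to the basis.

S(h_1,k_3): lcm = x²y². S = ½xy³ + 2x²y + ½xy² - ⅕xy + ½y² + ⅖x.
  leading term xy³: subtract (-1/18y)·h_1 from ½xy³ + 2x²y + ½xy² - ⅕xy + ½y² + ⅖x → 2x²y - ½xy² - y³ - ⅕xy + ⅗y² + ⅖x - ⅕y
  leading term x²y: subtract (-½y)·k_3 from 2x²y - ½xy² - y³ - ⅕xy + ⅗y² + ⅖x - ⅕y → ½xy² - y³ - 16/5xy + ⅗y² + ⅖x + ⅘y
  leading term xy²: subtract (-1/18)·h_1 from ½xy² - y³ - 16/5xy + ⅗y² + ⅖x + ⅘y → -y³ - 21/5xy - ⅖y² + ⅖x + 9/10y - ⅕
  leading term y³: no divisor's leading term divides it; move -y³ to the remainder.
  leading term xy: no divisor's leading term divides it; move -21/5xy to the remainder.
  leading term y²: no divisor's leading term divides it; move -⅖y² to the remainder.
  leading term x: no divisor's leading term divides it; move ⅖x to the remainder.
  leading term y: no divisor's leading term divides it; move 9/10y to the remainder.
  leading term 1: no divisor's leading term divides it; move -⅕ to the remainder.
  remainder -y³ - 21/5xy - ⅖y² + ⅖x + 9/10y - ⅕ ≠ 0; add k_4 = -y³ - 21/5xy - ⅖y² + ⅖x + 9/10y - ⅕ to the basis.

The other S-polynomials (S(h_2,k_3), S(h_1,k_4), S(h_2,k_4), S(k_3,k_4)) all reduce to 0 modulo the current basis, so we have a Gröbner basis.
Inter-reduce: drop elements whose leading term is divisible by another's, tail-reduce, and make monic.
Reduced Gröbner basis: {xy² + 2xy + 2y² - ⅕y + ⅖, y³ + 21/5xy + ⅖y² - ⅖x - 9/10y + ⅕, x² - ½xy + 3/2x - ½}.

The two bases agree; hence the ideals are identical.
The same test decides containment: I ⊆ J iff every generator of I reduces to 0 modulo a Gröbner basis of J.

Yes, the ideals are equal.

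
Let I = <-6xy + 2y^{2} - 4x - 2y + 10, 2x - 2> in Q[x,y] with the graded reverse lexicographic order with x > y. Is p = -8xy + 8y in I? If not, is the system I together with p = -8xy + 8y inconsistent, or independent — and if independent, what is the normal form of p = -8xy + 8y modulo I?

First compute the reduced Gröbner basis of I by Buchberger's algorithm.
f_1 = -6xy + 2y^{2} - 4x - 2y + 10, LT = xy.
f_2 = 2x - 2, LT = x.

S(f_1,f_2): lcm = xy. S = -\tfrac{1}{3}y^{2} + \tfrac{2}{3}x + \tfrac{4}{3}y - \tfrac{5}{3}.
  leading term y^{2}: no divisor's leading term divides it; move -\tfrac{1}{3}y^{2} to the remainder.
  leading term x: subtract (\tfrac{1}{3})·f_2 from \tfrac{2}{3}x + \tfrac{4}{3}y - \tfrac{5}{3} → \tfrac{4}{3}y - 1
  leading term y: no divisor's leading term divides it; move \tfrac{4}{3}y to the remainder.
  leading term 1: no divisor's leading term divides it; move -1 to the remainder.
  remainder -\tfrac{1}{3}y^{2} + \tfrac{4}{3}y - 1 ≠ 0; add h_3 = -\tfrac{1}{3}y^{2} + \tfrac{4}{3}y - 1 to the basis.

The other S-polynomials (S(f_1,h_3), S(f_2,h_3)) all reduce to 0 modulo the current basis, so we have a Gröbner basis.
Inter-reduce: drop elements whose leading term is divisible by another's, tail-reduce, and make monic.
Reduced Gröbner basis: {y^{2} - 4y + 3, x - 1}.
Label its elements g_1 = y^{2} - 4y + 3, g_2 = x - 1.

Reduce p = -8xy + 8y modulo G:
  leading term xy: subtract (-8y)·g_2 from -8xy + 8y → 0
  normal form = 0.
Since the normal form is 0, p ∈ I.

-8xy + 8y lies in I (it reduces to 0).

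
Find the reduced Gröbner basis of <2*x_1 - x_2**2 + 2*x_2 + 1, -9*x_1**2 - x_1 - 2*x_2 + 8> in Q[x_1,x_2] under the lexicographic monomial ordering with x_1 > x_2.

The reduced Gröbner basis is the canonical form of the ideal for this ordering.

f_1 = 2*x_1 - x_2**2 + 2*x_2 + 1, LT = x_1.
f_2 = -9*x_1**2 - x_1 - 2*x_2 + 8, LT = x_1**2.

S(f_1,f_2): lcm = x_1**2. S = -1/2*x_1*x_2**2 + x_1*x_2 + 7/18*x_1 - 2/9*x_2 + 8/9.
  leading term x_1*x_2**2: subtract (-1/4*x_2**2)·f_1 from -1/2*x_1*x_2**2 + x_1*x_2 + 7/18*x_1 - 2/9*x_2 + 8/9 → x_1*x_2 + 7/18*x_1 - 1/4*x_2**4 + 1/2*x_2**3 + 1/4*x_2**2 - 2/9*x_2 + 8/9
  leading term x_1*x_2: subtract (1/2*x_2)·f_1 from x_1*x_2 + 7/18*x_1 - 1/4*x_2**4 + 1/2*x_2**3 + 1/4*x_2**2 - 2/9*x_2 + 8/9 → 7/18*x_1 - 1/4*x_2**4 + x_2**3 - 3/4*x_2**2 - 13/18*x_2 + 8/9
  leading term x_1: subtract (7/36)·f_1 from 7/18*x_1 - 1/4*x_2**4 + x_2**3 - 3/4*x_2**2 - 13/18*x_2 + 8/9 → -1/4*x_2**4 + x_2**3 - 5/9*x_2**2 - 10/9*x_2 + 25/36
  leading term x_2**4: no divisor's leading term divides it; move -1/4*x_2**4 to the remainder.
  leading term x_2**3: no divisor's leading term divides it; move x_2**3 to the remainder.
  leading term x_2**2: no divisor's leading term divides it; move -5/9*x_2**2 to the remainder.
  leading term x_2: no divisor's leading term divides it; move -10/9*x_2 to the remainder.
  leading term 1: no divisor's leading term divides it; move 25/36 to the remainder.
  remainder -1/4*x_2**4 + x_2**3 - 5/9*x_2**2 - 10/9*x_2 + 25/36 ≠ 0; add g_3 = -1/4*x_2**4 + x_2**3 - 5/9*x_2**2 - 10/9*x_2 + 25/36 to the basis.

S(f_1,g_3): leading monomials are coprime, so the S-polynomial reduces to 0 (Buchberger's first criterion).
S(f_2,g_3): leading monomials are coprime, so the S-polynomial reduces to 0 (Buchberger's first criterion).
Every S-polynomial of the final basis reduces to 0, so we have a Gröbner basis.
Inter-reduce: drop elements whose leading term is divisible by another's, tail-reduce, and make monic.

G = {x_1 - 1/2*x_2**2 + x_2 + 1/2, x_2**4 - 4*x_2**3 + 20/9*x_2**2 + 40/9*x_2 - 25/9}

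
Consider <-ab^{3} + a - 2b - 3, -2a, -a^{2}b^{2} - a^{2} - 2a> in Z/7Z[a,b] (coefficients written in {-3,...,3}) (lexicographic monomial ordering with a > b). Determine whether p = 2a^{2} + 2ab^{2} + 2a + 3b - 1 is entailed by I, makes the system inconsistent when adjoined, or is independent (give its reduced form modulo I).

Adjoining 2a^{2} + 2ab^{2} + 2a + 3b - 1 makes the ideal the whole ring: the system is inconsistent.

First compute the reduced Gröbner basis of I by Buchberger's algorithm.
f_1 = -ab^{3} + a - 2b - 3, LT = ab^{3}.
f_2 = -2a, LT = a.
f_3 = -a^{2}b^{2} - a^{2} - 2a, LT = a^{2}b^{2}.

S(f_1,f_2): lcm = ab^{3}. S = -a + 2b + 3.
  leading term a: subtract (-3)·f_2 from -a + 2b + 3 → 2b + 3
  leading term b: no divisor's leading term divides it; move 2b to the remainder.
  leading term 1: no divisor's leading term divides it; move 3 to the remainder.
  remainder 2b + 3 ≠ 0; add h_4 = 2b + 3 to the basis.

The other S-polynomials (S(f_1,f_3), S(f_2,f_3), S(f_1,h_4), S(f_2,h_4), S(f_3,h_4)) all reduce to 0 modulo the current basis, so we have a Gröbner basis.
Inter-reduce: drop elements whose leading term is divisible by another's, tail-reduce, and make monic.
Reduced Gröbner basis: {a, b - 2}.
Label its elements g_1 = a, g_2 = b - 2.

Reduce p = 2a^{2} + 2ab^{2} + 2a + 3b - 1 modulo G:
  leading term a^{2}: subtract (2a)·g_1 from 2a^{2} + 2ab^{2} + 2a + 3b - 1 → 2ab^{2} + 2a + 3b - 1
  leading term ab^{2}: subtract (2b^{2})·g_1 from 2ab^{2} + 2a + 3b - 1 → 2a + 3b - 1
  leading term a: subtract (2)·g_1 from 2a + 3b - 1 → 3b - 1
  leading term b: subtract (3)·g_2 from 3b - 1 → -2
  leading term 1: no divisor's leading term divides it; move -2 to the remainder.
  normal form = -2.
The normal form is nonzero, so p ∉ I. Since p minus its normal form lies in I, I + (p) = I + (r) where r = -2; decide whether this ideal is the whole ring.
Here r = -2 is a nonzero constant, hence a unit: 1 ∈ I + (p), the Gröbner basis of I + (p) is {1}, and the enlarged system has no common solution — adjoining p is inconsistent.

The remainder on division by a Gröbner basis is unique — it is the normal form.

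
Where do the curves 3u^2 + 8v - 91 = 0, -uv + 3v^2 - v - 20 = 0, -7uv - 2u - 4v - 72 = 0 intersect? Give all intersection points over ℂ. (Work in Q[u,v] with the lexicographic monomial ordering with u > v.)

{(-5, 2)}

Compute a lex Gröbner basis by Buchberger's algorithm.
f_1 = 3u^2 + 8v - 91, LT = u^2.
f_2 = -uv + 3v^2 - v - 20, LT = uv.
f_3 = -7uv - 2u - 4v - 72, LT = uv.

S(f_1,f_2): lcm = u^2v. S = 3uv^2 - uv - 20u + 8/3v^2 - 91/3v.
  leading term uv^2: subtract (-3v)·f_2 from 3uv^2 - uv - 20u + 8/3v^2 - 91/3v → -uv - 20u + 9v^3 - 1/3v^2 - 271/3v
  leading term uv: subtract (1)·f_2 from -uv - 20u + 9v^3 - 1/3v^2 - 271/3v → -20u + 9v^3 - 10/3v^2 - 268/3v + 20
  leading term u: no divisor's leading term divides it; move -20u to the remainder.
  leading term v^3: no divisor's leading term divides it; move 9v^3 to the remainder.
  leading term v^2: no divisor's leading term divides it; move -10/3v^2 to the remainder.
  leading term v: no divisor's leading term divides it; move -268/3v to the remainder.
  leading term 1: no divisor's leading term divides it; move 20 to the remainder.
  remainder -20u + 9v^3 - 10/3v^2 - 268/3v + 20 ≠ 0; add h_4 = -20u + 9v^3 - 10/3v^2 - 268/3v + 20 to the basis.

S(f_1,f_3): lcm = u^2v. S = -2/7u^2 - 4/7uv - 72/7u + 8/3v^2 - 91/3v.
  leading term u^2: subtract (-2/21)·f_1 from -2/7u^2 - 4/7uv - 72/7u + 8/3v^2 - 91/3v → -4/7uv - 72/7u + 8/3v^2 - 207/7v - 26/3
  leading term uv: subtract (4/7)·f_2 from -4/7uv - 72/7u + 8/3v^2 - 207/7v - 26/3 → -72/7u + 20/21v^2 - 29v + 58/21
  leading term u: subtract (18/35)·h_4 from -72/7u + 20/21v^2 - 29v + 58/21 → -162/35v^3 + 8/3v^2 + 593/35v - 158/21
  leading term v^3: no divisor's leading term divides it; move -162/35v^3 to the remainder.
  leading term v^2: no divisor's leading term divides it; move 8/3v^2 to the remainder.
  leading term v: no divisor's leading term divides it; move 593/35v to the remainder.
  leading term 1: no divisor's leading term divides it; move -158/21 to the remainder.
  remainder -162/35v^3 + 8/3v^2 + 593/35v - 158/21 ≠ 0; add h_5 = -162/35v^3 + 8/3v^2 + 593/35v - 158/21 to the basis.

S(f_2,f_3): lcm = uv. S = -2/7u - 3v^2 + 3/7v + 68/7.
  leading term u: subtract (1/70)·h_4 from -2/7u - 3v^2 + 3/7v + 68/7 → -9/70v^3 - 62/21v^2 + 179/105v + 66/7
  leading term v^3: subtract (1/36)·h_5 from -9/70v^3 - 62/21v^2 + 179/105v + 66/7 → -572/189v^2 + 311/252v + 3643/378
  leading term v^2: no divisor's leading term divides it; move -572/189v^2 to the remainder.
  leading term v: no divisor's leading term divides it; move 311/252v to the remainder.
  leading term 1: no divisor's leading term divides it; move 3643/378 to the remainder.
  remainder -572/189v^2 + 311/252v + 3643/378 ≠ 0; add h_6 = -572/189v^2 + 311/252v + 3643/378 to the basis.

S(f_1,h_4): lcm = u^2. S = 9/20uv^3 - 1/6uv^2 - 67/15uv + u + 8/3v - 91/3.
  leading term uv^3: subtract (-9/20v^2)·f_2 from 9/20uv^3 - 1/6uv^2 - 67/15uv + u + 8/3v - 91/3 → -1/6uv^2 - 67/15uv + u + 27/20v^4 - 9/20v^3 - 9v^2 + 8/3v - 91/3
  leading term uv^2: subtract (1/6v)·f_2 from -1/6uv^2 - 67/15uv + u + 27/20v^4 - 9/20v^3 - 9v^2 + 8/3v - 91/3 → -67/15uv + u + 27/20v^4 - 19/20v^3 - 53/6v^2 + 6v - 91/3
  leading term uv: subtract (67/15)·f_2 from -67/15uv + u + 27/20v^4 - 19/20v^3 - 53/6v^2 + 6v - 91/3 → u + 27/20v^4 - 19/20v^3 - 667/30v^2 + 157/15v + 59
  leading term u: subtract (-1/20)·h_4 from u + 27/20v^4 - 19/20v^3 - 667/30v^2 + 157/15v + 59 → 27/20v^4 - 1/2v^3 - 112/5v^2 + 6v + 60
  leading term v^4: subtract (-7/24v)·h_5 from 27/20v^4 - 1/2v^3 - 112/5v^2 + 6v + 60 → 5/18v^3 - 419/24v^2 + 137/36v + 60
  leading term v^3: subtract (-175/2916)·h_5 from 5/18v^3 - 419/24v^2 + 137/36v + 60 → -302651/17496v^2 + 7031/1458v + 260465/4374
  leading term v^2: subtract (2118557/370656)·h_6 from -302651/17496v^2 + 7031/1458v + 260465/4374 → -9925583/4447872v + 9925583/2223936
  leading term v: no divisor's leading term divides it; move -9925583/4447872v to the remainder.
  leading term 1: no divisor's leading term divides it; move 9925583/2223936 to the remainder.
  remainder -9925583/4447872v + 9925583/2223936 ≠ 0; add h_7 = -9925583/4447872v + 9925583/2223936 to the basis.

The other S-polynomials (S(f_2,h_4), S(f_3,h_4), S(f_1,h_5), S(f_2,h_5), S(f_3,h_5), S(h_4,h_5), S(f_1,h_6), S(f_2,h_6), S(f_3,h_6), S(h_4,h_6), S(h_5,h_6), S(f_1,h_7), S(f_2,h_7), S(f_3,h_7), S(h_4,h_7), S(h_5,h_7), S(h_6,h_7)) all reduce to 0 modulo the current basis, so we have a Gröbner basis.
Inter-reduce: drop elements whose leading term is divisible by another's, tail-reduce, and make monic.
Reduced Gröbner basis: {u + 5, v - 2}.

The lex basis is triangular: the last element involves only v. Solving v - 2 = 0 gives v ∈ {2}; substituting each value into the earlier elements determines the remaining variables.
  v = 2: the earlier basis element becomes u + 5 = 0, giving u = -5 — point (-5, 2).
Check: every point annihilates each of the original generators.
Zero-dimensionality of the ideal guarantees finitely many solutions over ℂ.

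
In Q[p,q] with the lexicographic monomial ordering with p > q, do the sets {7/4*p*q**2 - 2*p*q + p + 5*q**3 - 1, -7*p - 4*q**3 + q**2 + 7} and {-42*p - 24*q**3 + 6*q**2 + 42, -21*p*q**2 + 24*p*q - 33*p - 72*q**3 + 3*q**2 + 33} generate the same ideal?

Yes, the ideals are equal.

Since reduced Gröbner bases are canonical representatives of ideals under a given ordering, it suffices to compute and compare them.
Buchberger on the first generating set:
f_1 = 7/4*p*q**2 - 2*p*q + p + 5*q**3 - 1, LT = p*q**2.
f_2 = -7*p - 4*q**3 + q**2 + 7, LT = p.

S(f_1,f_2): lcm = p*q**2. S = -8/7*p*q + 4/7*p - 4/7*q**5 + 1/7*q**4 + 20/7*q**3 + q**2 - 4/7.
  reduce S modulo (f_1, f_2):
  remainder -4/7*q**5 + 39/49*q**4 + 116/49*q**3 + 53/49*q**2 - 8/7*q ≠ 0; add g_3 = -4/7*q**5 + 39/49*q**4 + 116/49*q**3 + 53/49*q**2 - 8/7*q to the basis.

The other S-polynomials (S(f_1,g_3), S(f_2,g_3)) all reduce to 0 modulo the current basis, so we have a Gröbner basis.
Inter-reduce: drop elements whose leading term is divisible by another's, tail-reduce, and make monic.
Reduced Gröbner basis: {p + 4/7*q**3 - 1/7*q**2 - 1, q**5 - 39/28*q**4 - 29/7*q**3 - 53/28*q**2 + 2*q}.

Buchberger on the second generating set:
h_1 = -42*p - 24*q**3 + 6*q**2 + 42, LT = p.
h_2 = -21*p*q**2 + 24*p*q - 33*p - 72*q**3 + 3*q**2 + 33, LT = p*q**2.

S(h_1,h_2): lcm = p*q**2. S = 8/7*p*q - 11/7*p + 4/7*q**5 - 1/7*q**4 - 24/7*q**3 - 6/7*q**2 + 11/7.
  reduce S modulo (h_1, h_2):
  remainder 4/7*q**5 - 39/49*q**4 - 116/49*q**3 - 53/49*q**2 + 8/7*q ≠ 0; add k_3 = 4/7*q**5 - 39/49*q**4 - 116/49*q**3 - 53/49*q**2 + 8/7*q to the basis.

The other S-polynomials (S(h_1,k_3), S(h_2,k_3)) all reduce to 0 modulo the current basis, so we have a Gröbner basis.
Inter-reduce: drop elements whose leading term is divisible by another's, tail-reduce, and make monic.
Reduced Gröbner basis: {p + 4/7*q**3 - 1/7*q**2 - 1, q**5 - 39/28*q**4 - 29/7*q**3 - 53/28*q**2 + 2*q}.

Same reduced basis, so the two generating sets span the same ideal.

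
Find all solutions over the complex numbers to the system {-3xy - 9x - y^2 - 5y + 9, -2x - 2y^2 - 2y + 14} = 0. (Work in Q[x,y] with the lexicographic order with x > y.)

{(5, -2), (-23/9 + sqrt(349)/9, -5/6 + sqrt(349)/6), (-23/9 - sqrt(349)/9, -sqrt(349)/6 - 5/6)}

Compute a lex Gröbner basis by Buchberger's algorithm.
f_1 = -3xy - 9x - y^2 - 5y + 9, LT = xy.
f_2 = -2x - 2y^2 - 2y + 14, LT = x.

S(f_1,f_2): lcm = xy. S = 3x - y^3 - 2/3y^2 + 26/3y - 3.
  leading term x: subtract (-3/2)·f_2 from 3x - y^3 - 2/3y^2 + 26/3y - 3 → -y^3 - 11/3y^2 + 17/3y + 18
  leading term y^3: no divisor's leading term divides it; move -y^3 to the remainder.
  leading term y^2: no divisor's leading term divides it; move -11/3y^2 to the remainder.
  leading term y: no divisor's leading term divides it; move 17/3y to the remainder.
  leading term 1: no divisor's leading term divides it; move 18 to the remainder.
  remainder -y^3 - 11/3y^2 + 17/3y + 18 ≠ 0; add h_3 = -y^3 - 11/3y^2 + 17/3y + 18 to the basis.

The other S-polynomials (S(f_1,h_3), S(f_2,h_3)) all reduce to 0 modulo the current basis, so we have a Gröbner basis.
Inter-reduce: drop elements whose leading term is divisible by another's, tail-reduce, and make monic.
Reduced Gröbner basis: {x + y^2 + y - 7, y^3 + 11/3y^2 - 17/3y - 18}.

The lex basis is triangular: the last element involves only y. Solving y^3 + 11/3y^2 - 17/3y - 18 = 0 gives y ∈ {-2, -5/6 + sqrt(349)/6, -sqrt(349)/6 - 5/6}; substituting each value into the earlier elements determines the remaining variables.
  y = -2: the earlier basis element becomes x - 5 = 0, giving x = 5 — point (5, -2).
  y = -5/6 + sqrt(349)/6: the earlier basis element becomes x - sqrt(349)/9 + 23/9 = 0, giving x = -23/9 + sqrt(349)/9 — point (-23/9 + sqrt(349)/9, -5/6 + sqrt(349)/6).
  y = -sqrt(349)/6 - 5/6: the earlier basis element becomes x + sqrt(349)/9 + 23/9 = 0, giving x = -23/9 - sqrt(349)/9 — point (-23/9 - sqrt(349)/9, -sqrt(349)/6 - 5/6).
Check: every point annihilates each of the original generators.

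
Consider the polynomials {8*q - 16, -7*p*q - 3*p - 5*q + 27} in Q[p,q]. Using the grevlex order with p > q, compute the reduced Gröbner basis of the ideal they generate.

G = {p - 1, q - 2}

f_1 = 8*q - 16, LT = q.
f_2 = -7*p*q - 3*p - 5*q + 27, LT = p*q.

S(f_1,f_2): lcm = p*q. S = -17/7*p - 5/7*q + 27/7.
  leading term p: no divisor's leading term divides it; move -17/7*p to the remainder.
  leading term q: subtract (-5/56)·f_1 from -5/7*q + 27/7 → 17/7
  leading term 1: no divisor's leading term divides it; move 17/7 to the remainder.
  remainder -17/7*p + 17/7 ≠ 0; add g_3 = -17/7*p + 17/7 to the basis.

The other S-polynomials (S(f_1,g_3), S(f_2,g_3)) all reduce to 0 modulo the current basis, so we have a Gröbner basis.
Inter-reduce: drop elements whose leading term is divisible by another's, tail-reduce, and make monic.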